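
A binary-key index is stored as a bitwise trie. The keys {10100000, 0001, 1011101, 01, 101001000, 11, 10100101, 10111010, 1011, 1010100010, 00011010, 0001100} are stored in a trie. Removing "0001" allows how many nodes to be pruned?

0

A node on "0001"'s path can go only if nothing else ends at it or branches off below it.
Every node on "0001" is still needed (e.g. by "00011010"), so nothing is freed.
Nodes removed: 0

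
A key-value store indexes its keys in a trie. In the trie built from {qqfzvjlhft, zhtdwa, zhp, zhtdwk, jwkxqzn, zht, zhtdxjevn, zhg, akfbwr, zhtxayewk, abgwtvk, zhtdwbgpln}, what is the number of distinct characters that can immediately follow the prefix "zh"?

Follow the path "zh" to its node, then look at its outgoing edges.
Characters that immediately follow "zh" among the stored strings: {g, p, t}.
That node has 3 child edges.

3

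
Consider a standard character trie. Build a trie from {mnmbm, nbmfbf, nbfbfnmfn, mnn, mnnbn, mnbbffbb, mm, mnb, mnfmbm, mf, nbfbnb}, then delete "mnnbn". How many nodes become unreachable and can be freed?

A node on "mnnbn"'s path can go only if nothing else ends at it or branches off below it.
The suffix "bn" (2 nodes) is used only by "mnnbn"; "mnn" is itself a stored word, so pruning stops there.
Nodes removed: 2

2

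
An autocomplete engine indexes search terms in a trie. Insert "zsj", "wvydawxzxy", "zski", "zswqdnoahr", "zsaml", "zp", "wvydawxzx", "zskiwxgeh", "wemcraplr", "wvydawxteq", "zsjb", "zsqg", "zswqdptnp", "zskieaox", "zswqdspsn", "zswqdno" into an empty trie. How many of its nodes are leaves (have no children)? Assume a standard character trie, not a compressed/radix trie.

A leaf is a node with no children — equivalently, the end of a word that is not a proper prefix of any other stored word.
Those words: "wemcraplr", "wvydawxteq", "wvydawxzxy", "zp", "zsaml", "zsjb", "zskieaox", "zskiwxgeh", "zsqg", "zswqdnoahr", "zswqdptnp", "zswqdspsn"
Leaf count: 12

12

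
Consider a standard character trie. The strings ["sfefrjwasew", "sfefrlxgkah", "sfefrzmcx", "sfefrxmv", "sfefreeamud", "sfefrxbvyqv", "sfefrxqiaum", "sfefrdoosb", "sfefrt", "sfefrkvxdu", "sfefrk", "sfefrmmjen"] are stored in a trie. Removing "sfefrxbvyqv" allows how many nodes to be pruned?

A node on "sfefrxbvyqv"'s path can go only if nothing else ends at it or branches off below it.
The suffix "bvyqv" (5 nodes) is used only by "sfefrxbvyqv"; the node for "sfefrx" still has the child "m", so pruning stops there.
Nodes removed: 5

5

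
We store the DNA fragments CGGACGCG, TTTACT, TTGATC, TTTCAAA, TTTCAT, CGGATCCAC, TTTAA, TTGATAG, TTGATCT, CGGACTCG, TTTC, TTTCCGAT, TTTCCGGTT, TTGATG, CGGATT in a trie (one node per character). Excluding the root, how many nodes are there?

44

For each word, the new-node count is its length minus the longest prefix already in the trie:
  "CGGACGCG" → 8 new (C, G, G, A, C, G, C, G)
  "TTTACT" → 6 new (T, T, T, A, C, T)
  "TTGATC" → prefix "TT" already present; 4 new (G, A, T, C)
  "TTTCAAA" → prefix "TTT" already present; 4 new (C, A, A, A)
  "TTTCAT" → prefix "TTTCA" already present; 1 new (T)
  "CGGATCCAC" → prefix "CGGA" already present; 5 new (T, C, C, A, C)
  "TTTAA" → prefix "TTTA" already present; 1 new (A)
  "TTGATAG" → prefix "TTGAT" already present; 2 new (A, G)
  "TTGATCT" → prefix "TTGATC" already present; 1 new (T)
  "CGGACTCG" → prefix "CGGAC" already present; 3 new (T, C, G)
  "TTTC" → prefix "TTTC" already present; 0 new (none)
  "TTTCCGAT" → prefix "TTTC" already present; 4 new (C, G, A, T)
  "TTTCCGGTT" → prefix "TTTCCG" already present; 3 new (G, T, T)
  "TTGATG" → prefix "TTGAT" already present; 1 new (G)
  "CGGATT" → prefix "CGGAT" already present; 1 new (T)
Total nodes = 8 + 6 + 4 + 4 + 1 + 5 + 1 + 2 + 1 + 3 + 0 + 4 + 3 + 1 + 1 = 44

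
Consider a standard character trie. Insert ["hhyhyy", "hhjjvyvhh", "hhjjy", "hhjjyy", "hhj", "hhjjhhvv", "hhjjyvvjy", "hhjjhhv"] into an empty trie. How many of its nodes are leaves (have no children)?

Leaves are exactly the stored words that no other stored word extends.
Those words: "hhjjhhvv", "hhjjvyvhh", "hhjjyvvjy", "hhjjyy", "hhyhyy"
Leaf count: 5

5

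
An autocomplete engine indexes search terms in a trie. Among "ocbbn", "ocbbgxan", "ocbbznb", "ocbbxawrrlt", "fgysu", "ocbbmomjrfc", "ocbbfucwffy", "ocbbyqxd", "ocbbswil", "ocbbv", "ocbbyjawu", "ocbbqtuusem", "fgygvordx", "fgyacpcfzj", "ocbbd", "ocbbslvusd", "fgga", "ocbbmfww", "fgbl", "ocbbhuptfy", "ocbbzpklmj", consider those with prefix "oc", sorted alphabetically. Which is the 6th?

ocbbmomjrfc

DFS of the "oc" subtree visits, in order: "ocbbd", "ocbbfucwffy", "ocbbgxan", "ocbbhuptfy", "ocbbmfww", "ocbbmomjrfc", "ocbbn", "ocbbqtuusem", "ocbbslvusd", "ocbbswil", "ocbbv", "ocbbxawrrlt", "ocbbyjawu", "ocbbyqxd", "ocbbznb", "ocbbzpklmj"
The 6th is ocbbmomjrfc.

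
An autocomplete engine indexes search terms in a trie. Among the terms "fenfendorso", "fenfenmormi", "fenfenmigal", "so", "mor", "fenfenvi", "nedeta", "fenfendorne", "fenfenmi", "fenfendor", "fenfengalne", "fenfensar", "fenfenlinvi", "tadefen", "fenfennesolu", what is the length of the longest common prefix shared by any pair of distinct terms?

9

The deepest shared node is where two words last agree before diverging.
e.g. "fenfendor" and "fenfendorne" share the prefix "fenfendor" of length 9; no pair shares a longer one.
Longest shared-prefix length: 9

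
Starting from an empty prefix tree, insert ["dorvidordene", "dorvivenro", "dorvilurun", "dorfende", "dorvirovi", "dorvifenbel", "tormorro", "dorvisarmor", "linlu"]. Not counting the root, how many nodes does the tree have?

56

Count nodes per top-level branch (shared prefixes stored once):
  'd'-branch (dorfende, dorvidordene, dorvifenbel, dorvilurun, dorvirovi, dorvisarmor, dorvivenro): 43 nodes
  'l'-branch (linlu): 5 nodes
  't'-branch (tormorro): 8 nodes
Sum: 56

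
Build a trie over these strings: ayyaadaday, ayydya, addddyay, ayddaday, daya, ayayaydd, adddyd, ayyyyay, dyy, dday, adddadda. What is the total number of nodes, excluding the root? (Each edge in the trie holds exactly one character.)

Insert word by word; a character creates a node only if that edge doesn't already exist:
  "ayyaadaday" → 10 new (a, y, y, a, a, d, a, d, a, y)
  "ayydya" → prefix "ayy" already present; 3 new (d, y, a)
  "addddyay" → prefix "a" already present; 7 new (d, d, d, d, y, a, y)
  "ayddaday" → prefix "ay" already present; 6 new (d, d, a, d, a, y)
  "daya" → 4 new (d, a, y, a)
  "ayayaydd" → prefix "ay" already present; 6 new (a, y, a, y, d, d)
  "adddyd" → prefix "addd" already present; 2 new (y, d)
  "ayyyyay" → prefix "ayy" already present; 4 new (y, y, a, y)
  "dyy" → prefix "d" already present; 2 new (y, y)
  "dday" → prefix "d" already present; 3 new (d, a, y)
  "adddadda" → prefix "addd" already present; 4 new (a, d, d, a)
Total nodes = 10 + 3 + 7 + 6 + 4 + 6 + 2 + 4 + 2 + 3 + 4 = 51

51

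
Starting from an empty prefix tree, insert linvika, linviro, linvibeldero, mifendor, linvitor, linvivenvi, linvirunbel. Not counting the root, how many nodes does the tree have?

37

Trie structure (* marks end of a word):
(root)
├─ l
│  └─ i
│     └─ n
│        └─ v
│           └─ i
│              ├─ b
│              │  └─ e
│              │     └─ l
│              │        └─ d
│              │           └─ e
│              │              └─ r
│              │                 └─ o *
│              ├─ k
│              │  └─ a *
│              ├─ r
│              │  ├─ o *
│              │  └─ u
│              │     └─ n
│              │        └─ b
│              │           └─ e
│              │              └─ l *
│              ├─ t
│              │  └─ o
│              │     └─ r *
│              └─ v
│                 └─ e
│                    └─ n
│                       └─ v
│                          └─ i *
└─ m
   └─ i
      └─ f
         └─ e
            └─ n
               └─ d
                  └─ o
                     └─ r *
Counting every labelled node above: 37.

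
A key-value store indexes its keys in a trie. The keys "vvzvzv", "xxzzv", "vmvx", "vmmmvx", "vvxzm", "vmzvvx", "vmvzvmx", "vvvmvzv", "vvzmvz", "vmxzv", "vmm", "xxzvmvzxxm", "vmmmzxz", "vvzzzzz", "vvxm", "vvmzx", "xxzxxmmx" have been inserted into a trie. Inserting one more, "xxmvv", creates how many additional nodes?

3

The longest prefix of "xxmvv" already in the trie is "xx" (length 2).
Each of the 3 remaining characters creates one node.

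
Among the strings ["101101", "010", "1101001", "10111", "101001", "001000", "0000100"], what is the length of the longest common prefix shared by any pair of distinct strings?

4

Look for the deepest trie node that still has at least two words in its subtree.
"101101" and "10111" agree on "1011" (4 characters) before diverging; nothing deeper is shared.
Longest shared-prefix length: 4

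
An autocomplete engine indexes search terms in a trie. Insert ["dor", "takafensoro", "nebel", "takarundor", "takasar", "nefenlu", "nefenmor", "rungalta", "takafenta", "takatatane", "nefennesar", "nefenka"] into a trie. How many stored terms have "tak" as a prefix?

5

Walk to "tak"; the words in its subtree are exactly those with that prefix.
Words under "tak": takafensoro, takafenta, takarundor, takasar, takatatane
Count: 5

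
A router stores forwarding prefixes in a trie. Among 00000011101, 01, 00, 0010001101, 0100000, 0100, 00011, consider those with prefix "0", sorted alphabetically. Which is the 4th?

0010001101

Words with prefix "0", in lexicographic order: "00", "00000011101", "00011", "0010001101", "01", "0100", "0100000"
The 4th is 0010001101.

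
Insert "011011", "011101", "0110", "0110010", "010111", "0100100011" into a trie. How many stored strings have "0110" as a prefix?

3

Walk to "0110"; the words in its subtree are exactly those with that prefix.
Words under "0110": 0110, 0110010, 011011
Count: 3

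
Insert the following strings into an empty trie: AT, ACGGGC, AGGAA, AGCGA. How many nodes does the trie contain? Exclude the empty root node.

14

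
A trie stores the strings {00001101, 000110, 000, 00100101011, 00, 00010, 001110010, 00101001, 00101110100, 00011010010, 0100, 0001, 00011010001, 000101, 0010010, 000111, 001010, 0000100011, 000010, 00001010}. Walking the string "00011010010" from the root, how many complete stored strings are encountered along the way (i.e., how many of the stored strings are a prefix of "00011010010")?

5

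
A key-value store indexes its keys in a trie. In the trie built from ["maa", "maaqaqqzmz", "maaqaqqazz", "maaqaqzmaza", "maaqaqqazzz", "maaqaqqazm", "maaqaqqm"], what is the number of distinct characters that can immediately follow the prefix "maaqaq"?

Walk "maaqaq" from the root, arriving at one node.
Distinct next characters after "maaqaq": q, z.
That node has 2 child edges.

2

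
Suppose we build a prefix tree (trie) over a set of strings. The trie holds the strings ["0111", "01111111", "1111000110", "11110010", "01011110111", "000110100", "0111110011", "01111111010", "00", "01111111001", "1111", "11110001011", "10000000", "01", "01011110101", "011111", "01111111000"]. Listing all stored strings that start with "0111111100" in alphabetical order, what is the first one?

01111111000

Filter for "0111111100…" and sort: "01111111000", "01111111001"
Position 1: 01111111000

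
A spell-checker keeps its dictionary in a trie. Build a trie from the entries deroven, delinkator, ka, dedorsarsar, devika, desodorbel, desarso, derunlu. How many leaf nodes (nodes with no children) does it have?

8

Leaves are exactly the stored words that no other stored word extends.
Those words: "dedorsarsar", "delinkator", "deroven", "derunlu", "desarso", "desodorbel", "devika", "ka"
Leaf count: 8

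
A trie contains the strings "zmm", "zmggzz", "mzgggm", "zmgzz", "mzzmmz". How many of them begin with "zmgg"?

Filter for entries beginning with "zmgg":
Words under "zmgg": zmggzz
Count: 1

1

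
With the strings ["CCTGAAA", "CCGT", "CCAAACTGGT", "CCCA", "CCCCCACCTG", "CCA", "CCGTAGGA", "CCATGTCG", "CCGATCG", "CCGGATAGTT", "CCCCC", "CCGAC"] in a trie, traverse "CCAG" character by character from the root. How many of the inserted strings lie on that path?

Walk "CCAG" from the root; an end-of-word marker is hit whenever a stored word is a prefix of "CCAG".
Prefixes of the query that are stored words: "CCA"
Count: 1

1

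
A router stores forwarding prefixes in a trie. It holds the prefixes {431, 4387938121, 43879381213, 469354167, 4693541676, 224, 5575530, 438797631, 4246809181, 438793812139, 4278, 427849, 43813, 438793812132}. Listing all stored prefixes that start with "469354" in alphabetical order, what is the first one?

Filter for "469354…" and sort: "469354167", "4693541676"
Position 1: 469354167

469354167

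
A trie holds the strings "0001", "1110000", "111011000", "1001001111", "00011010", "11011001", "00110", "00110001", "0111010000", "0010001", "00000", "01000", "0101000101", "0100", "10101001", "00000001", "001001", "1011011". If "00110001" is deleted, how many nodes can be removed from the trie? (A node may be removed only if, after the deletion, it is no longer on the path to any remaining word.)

A node on "00110001"'s path can go only if nothing else ends at it or branches off below it.
The suffix "001" (3 nodes) is used only by "00110001"; "00110" is itself a stored word, so pruning stops there.
Nodes removed: 3

3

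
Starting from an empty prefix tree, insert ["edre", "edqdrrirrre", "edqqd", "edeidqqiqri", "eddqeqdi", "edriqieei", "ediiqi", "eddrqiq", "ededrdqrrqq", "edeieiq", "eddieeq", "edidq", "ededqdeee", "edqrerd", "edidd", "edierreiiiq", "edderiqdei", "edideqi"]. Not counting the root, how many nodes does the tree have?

89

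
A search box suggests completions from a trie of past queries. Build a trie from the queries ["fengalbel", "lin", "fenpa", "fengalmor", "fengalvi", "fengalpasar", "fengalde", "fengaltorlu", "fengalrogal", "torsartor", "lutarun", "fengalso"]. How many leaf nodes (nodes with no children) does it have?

12

A leaf is a node with no children — equivalently, the end of a word that is not a proper prefix of any other stored word.
Those words: "fengalbel", "fengalde", "fengalmor", "fengalpasar", "fengalrogal", "fengalso", "fengaltorlu", "fengalvi", "fenpa", "lin", "lutarun", "torsartor"
Leaf count: 12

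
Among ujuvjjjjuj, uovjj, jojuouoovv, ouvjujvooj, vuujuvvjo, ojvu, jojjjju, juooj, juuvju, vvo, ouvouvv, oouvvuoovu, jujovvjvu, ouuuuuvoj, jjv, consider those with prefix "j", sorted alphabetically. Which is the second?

Words with prefix "j", in lexicographic order: "jjv", "jojjjju", "jojuouoovv", "jujovvjvu", "juooj", "juuvju"
Position 2: jojjjju

jojjjju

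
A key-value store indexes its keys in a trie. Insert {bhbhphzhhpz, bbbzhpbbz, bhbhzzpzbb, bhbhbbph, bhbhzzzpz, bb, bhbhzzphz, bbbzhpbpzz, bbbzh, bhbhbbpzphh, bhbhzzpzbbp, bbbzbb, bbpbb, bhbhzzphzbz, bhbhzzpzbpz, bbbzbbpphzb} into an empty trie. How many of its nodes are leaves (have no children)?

11

Leaves are exactly the stored words that no other stored word extends.
Those words: "bbbzbbpphzb", "bbbzhpbbz", "bbbzhpbpzz", "bbpbb", "bhbhbbph", "bhbhbbpzphh", "bhbhphzhhpz", "bhbhzzphzbz", "bhbhzzpzbbp", "bhbhzzpzbpz", "bhbhzzzpz"
Leaf count: 11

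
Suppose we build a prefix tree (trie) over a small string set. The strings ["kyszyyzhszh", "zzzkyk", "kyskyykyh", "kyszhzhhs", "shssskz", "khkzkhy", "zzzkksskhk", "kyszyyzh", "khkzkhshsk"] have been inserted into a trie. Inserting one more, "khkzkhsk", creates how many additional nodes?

1

Walking "khkzkhsk" from the root, the first 7 characters ("khkzkhs") follow existing edges; "k" is the first miss.
New nodes needed: |"khkzkhsk"| − 7 = 8 − 7 = 1.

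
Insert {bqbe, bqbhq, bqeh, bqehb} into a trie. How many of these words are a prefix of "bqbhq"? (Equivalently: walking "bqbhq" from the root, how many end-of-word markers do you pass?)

1

Check each prefix of "bqbhq" against the stored set — each match is an end-marker on the path.
Prefixes of the query that are stored words: "bqbhq"
Count: 1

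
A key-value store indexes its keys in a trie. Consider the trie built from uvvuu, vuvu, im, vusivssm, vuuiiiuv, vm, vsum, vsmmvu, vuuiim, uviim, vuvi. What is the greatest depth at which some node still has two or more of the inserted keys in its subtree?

Equivalently: take the maximum, over all pairs, of their longest common prefix length.
e.g. "vuuiiiuv" and "vuuiim" share the prefix "vuuii" of length 5; no pair shares a longer one.
Longest shared-prefix length: 5

5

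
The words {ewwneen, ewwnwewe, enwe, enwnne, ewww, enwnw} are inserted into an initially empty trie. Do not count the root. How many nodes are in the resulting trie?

19

Count nodes per top-level branch (shared prefixes stored once):
  'e'-branch (enwe, enwnne, enwnw, ewwneen, ewwnwewe, ewww): 19 nodes
Sum: 19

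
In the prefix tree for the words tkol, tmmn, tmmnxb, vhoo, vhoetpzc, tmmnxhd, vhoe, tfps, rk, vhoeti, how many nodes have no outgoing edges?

Leaves are exactly the stored words that no other stored word extends.
Those words: "rk", "tfps", "tkol", "tmmnxb", "tmmnxhd", "vhoeti", "vhoetpzc", "vhoo"
Leaf count: 8

8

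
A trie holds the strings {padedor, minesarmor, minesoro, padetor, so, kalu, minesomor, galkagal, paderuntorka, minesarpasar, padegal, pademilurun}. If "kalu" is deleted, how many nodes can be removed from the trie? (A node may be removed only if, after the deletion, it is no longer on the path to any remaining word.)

4

A node on "kalu"'s path can go only if nothing else ends at it or branches off below it.
No other word shares any prefix with "kalu", so all 4 of its nodes go.
Nodes removed: 4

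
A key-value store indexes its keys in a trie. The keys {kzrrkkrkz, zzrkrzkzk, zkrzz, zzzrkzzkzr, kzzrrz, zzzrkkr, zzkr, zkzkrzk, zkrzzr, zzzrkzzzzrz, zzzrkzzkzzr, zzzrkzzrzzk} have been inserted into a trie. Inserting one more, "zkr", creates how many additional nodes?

"zkr" is already a full path in the trie; only an end-marker is added.
No new nodes are needed: 0.

0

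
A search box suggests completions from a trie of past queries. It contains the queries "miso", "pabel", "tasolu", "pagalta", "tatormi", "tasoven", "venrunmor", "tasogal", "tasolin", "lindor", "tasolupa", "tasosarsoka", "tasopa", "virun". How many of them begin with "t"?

8

Traverse to the node for "t", then collect every word in that subtree.
Words under "t": tasogal, tasolin, tasolu, tasolupa, tasopa, tasosarsoka, tasoven, tatormi
Count: 8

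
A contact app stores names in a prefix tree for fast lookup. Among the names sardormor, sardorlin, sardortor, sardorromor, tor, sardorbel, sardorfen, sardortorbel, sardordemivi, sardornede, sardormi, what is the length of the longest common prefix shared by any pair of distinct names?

Equivalently: take the maximum, over all pairs, of their longest common prefix length.
"sardortor" and "sardortorbel" agree on "sardortor" (9 characters) before diverging; nothing deeper is shared.
Longest shared-prefix length: 9

9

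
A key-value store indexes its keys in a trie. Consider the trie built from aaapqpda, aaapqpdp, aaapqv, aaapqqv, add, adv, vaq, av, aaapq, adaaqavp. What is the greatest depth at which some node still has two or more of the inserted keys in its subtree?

7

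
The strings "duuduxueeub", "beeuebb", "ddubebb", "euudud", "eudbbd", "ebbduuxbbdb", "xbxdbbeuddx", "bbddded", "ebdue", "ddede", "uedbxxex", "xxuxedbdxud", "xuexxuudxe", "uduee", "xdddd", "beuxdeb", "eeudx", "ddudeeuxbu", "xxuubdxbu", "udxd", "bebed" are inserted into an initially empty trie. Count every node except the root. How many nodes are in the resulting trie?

Trace insertions, counting only characters that open a new branch:
  "duuduxueeub" → 11 new (d, u, u, d, u, x, u, e, e, u, b)
  "beeuebb" → 7 new (b, e, e, u, e, b, b)
  "ddubebb" → prefix "d" already present; 6 new (d, u, b, e, b, b)
  "euudud" → 6 new (e, u, u, d, u, d)
  "eudbbd" → prefix "eu" already present; 4 new (d, b, b, d)
  "ebbduuxbbdb" → prefix "e" already present; 10 new (b, b, d, u, u, x, b, b, d, b)
  "xbxdbbeuddx" → 11 new (x, b, x, d, b, b, e, u, d, d, x)
  "bbddded" → prefix "b" already present; 6 new (b, d, d, d, e, d)
  "ebdue" → prefix "eb" already present; 3 new (d, u, e)
  "ddede" → prefix "dd" already present; 3 new (e, d, e)
  "uedbxxex" → 8 new (u, e, d, b, x, x, e, x)
  "xxuxedbdxud" → prefix "x" already present; 10 new (x, u, x, e, d, b, d, x, u, d)
  "xuexxuudxe" → prefix "x" already present; 9 new (u, e, x, x, u, u, d, x, e)
  "uduee" → prefix "u" already present; 4 new (d, u, e, e)
  "xdddd" → prefix "x" already present; 4 new (d, d, d, d)
  "beuxdeb" → prefix "be" already present; 5 new (u, x, d, e, b)
  "eeudx" → prefix "e" already present; 4 new (e, u, d, x)
  "ddudeeuxbu" → prefix "ddu" already present; 7 new (d, e, e, u, x, b, u)
  "xxuubdxbu" → prefix "xxu" already present; 6 new (u, b, d, x, b, u)
  "udxd" → prefix "ud" already present; 2 new (x, d)
  "bebed" → prefix "be" already present; 3 new (b, e, d)
Total nodes = 11 + 7 + 6 + 6 + 4 + 10 + 11 + 6 + 3 + 3 + 8 + 10 + 9 + 4 + 4 + 5 + 4 + 7 + 6 + 2 + 3 = 129

129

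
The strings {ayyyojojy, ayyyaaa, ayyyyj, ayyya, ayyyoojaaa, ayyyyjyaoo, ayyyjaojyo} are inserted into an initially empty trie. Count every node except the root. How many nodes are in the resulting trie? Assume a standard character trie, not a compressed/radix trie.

Trie structure (* marks end of a word):
(root)
└─ a
   └─ y
      └─ y
         └─ y
            ├─ a *
            │  └─ a
            │     └─ a *
            ├─ j
            │  └─ a
            │     └─ o
            │        └─ j
            │           └─ y
            │              └─ o *
            ├─ o
            │  ├─ j
            │  │  └─ o
            │  │     └─ j
            │  │        └─ y *
            │  └─ o
            │     └─ j
            │        └─ a
            │           └─ a
            │              └─ a *
            └─ y
               └─ j *
                  └─ y
                     └─ a
                        └─ o
                           └─ o *
Counting every labelled node above: 29.

29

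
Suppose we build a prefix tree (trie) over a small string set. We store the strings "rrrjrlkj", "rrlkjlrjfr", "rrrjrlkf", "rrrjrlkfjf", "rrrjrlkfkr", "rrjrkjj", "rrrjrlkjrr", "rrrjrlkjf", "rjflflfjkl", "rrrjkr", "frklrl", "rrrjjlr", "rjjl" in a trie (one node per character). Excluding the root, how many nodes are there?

For each word, the new-node count is its length minus the longest prefix already in the trie:
  "rrrjrlkj" → 8 new (r, r, r, j, r, l, k, j)
  "rrlkjlrjfr" → prefix "rr" already present; 8 new (l, k, j, l, r, j, f, r)
  "rrrjrlkf" → prefix "rrrjrlk" already present; 1 new (f)
  "rrrjrlkfjf" → prefix "rrrjrlkf" already present; 2 new (j, f)
  "rrrjrlkfkr" → prefix "rrrjrlkf" already present; 2 new (k, r)
  "rrjrkjj" → prefix "rr" already present; 5 new (j, r, k, j, j)
  "rrrjrlkjrr" → prefix "rrrjrlkj" already present; 2 new (r, r)
  "rrrjrlkjf" → prefix "rrrjrlkj" already present; 1 new (f)
  "rjflflfjkl" → prefix "r" already present; 9 new (j, f, l, f, l, f, j, k, l)
  "rrrjkr" → prefix "rrrj" already present; 2 new (k, r)
  "frklrl" → 6 new (f, r, k, l, r, l)
  "rrrjjlr" → prefix "rrrj" already present; 3 new (j, l, r)
  "rjjl" → prefix "rj" already present; 2 new (j, l)
Total nodes = 8 + 8 + 1 + 2 + 2 + 5 + 2 + 1 + 9 + 2 + 6 + 3 + 2 = 51

51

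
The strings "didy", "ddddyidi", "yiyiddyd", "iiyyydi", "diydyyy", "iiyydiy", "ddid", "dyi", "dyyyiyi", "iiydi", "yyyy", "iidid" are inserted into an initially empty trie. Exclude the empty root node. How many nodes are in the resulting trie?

51

For each word, the new-node count is its length minus the longest prefix already in the trie:
  "didy" → 4 new (d, i, d, y)
  "ddddyidi" → prefix "d" already present; 7 new (d, d, d, y, i, d, i)
  "yiyiddyd" → 8 new (y, i, y, i, d, d, y, d)
  "iiyyydi" → 7 new (i, i, y, y, y, d, i)
  "diydyyy" → prefix "di" already present; 5 new (y, d, y, y, y)
  "iiyydiy" → prefix "iiyy" already present; 3 new (d, i, y)
  "ddid" → prefix "dd" already present; 2 new (i, d)
  "dyi" → prefix "d" already present; 2 new (y, i)
  "dyyyiyi" → prefix "dy" already present; 5 new (y, y, i, y, i)
  "iiydi" → prefix "iiy" already present; 2 new (d, i)
  "yyyy" → prefix "y" already present; 3 new (y, y, y)
  "iidid" → prefix "ii" already present; 3 new (d, i, d)
Total nodes = 4 + 7 + 8 + 7 + 5 + 3 + 2 + 2 + 5 + 2 + 3 + 3 = 51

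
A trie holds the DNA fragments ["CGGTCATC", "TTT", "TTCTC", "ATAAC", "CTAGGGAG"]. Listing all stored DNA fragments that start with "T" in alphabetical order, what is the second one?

Filter for "T…" and sort: "TTCTC", "TTT"
Position 2: TTT

TTT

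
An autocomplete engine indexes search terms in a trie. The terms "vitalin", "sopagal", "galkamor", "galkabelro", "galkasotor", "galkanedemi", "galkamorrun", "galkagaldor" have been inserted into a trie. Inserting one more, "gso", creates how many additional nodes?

"g" is already a path in the trie; the remaining "so" must be added.
So 3 − 1 = 2 new nodes.

2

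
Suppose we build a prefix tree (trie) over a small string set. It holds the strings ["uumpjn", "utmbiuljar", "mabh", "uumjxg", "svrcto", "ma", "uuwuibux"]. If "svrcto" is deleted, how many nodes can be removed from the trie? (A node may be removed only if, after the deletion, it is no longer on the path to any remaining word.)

6

Walk "svrcto" from the leaf back toward the root, removing each node that no remaining word uses.
No other word shares any prefix with "svrcto", so all 6 of its nodes go.
Nodes removed: 6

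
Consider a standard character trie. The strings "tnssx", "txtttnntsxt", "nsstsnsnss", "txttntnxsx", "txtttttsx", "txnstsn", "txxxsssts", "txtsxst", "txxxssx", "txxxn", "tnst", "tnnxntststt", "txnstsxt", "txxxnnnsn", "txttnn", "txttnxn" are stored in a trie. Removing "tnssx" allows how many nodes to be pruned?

After clearing the end-marker at "tnssx", prune upward until reaching a node still needed by another word.
The suffix "sx" (2 nodes) is used only by "tnssx"; the node for "tns" still has the child "t", so pruning stops there.
Nodes removed: 2

2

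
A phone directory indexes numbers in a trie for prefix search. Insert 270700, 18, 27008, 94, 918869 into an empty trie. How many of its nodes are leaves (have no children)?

5

A leaf is a node with no children — equivalently, the end of a word that is not a proper prefix of any other stored word.
Those words: "18", "27008", "270700", "918869", "94"
Leaf count: 5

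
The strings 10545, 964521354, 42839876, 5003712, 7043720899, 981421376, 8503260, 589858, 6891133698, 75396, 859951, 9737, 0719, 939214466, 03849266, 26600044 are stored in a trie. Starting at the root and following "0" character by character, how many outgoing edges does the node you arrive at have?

2

The children of the "0" node are the distinct next characters among strings starting with "0".
Characters that immediately follow "0" among the stored strings: {3, 7}.
That node has 2 child edges.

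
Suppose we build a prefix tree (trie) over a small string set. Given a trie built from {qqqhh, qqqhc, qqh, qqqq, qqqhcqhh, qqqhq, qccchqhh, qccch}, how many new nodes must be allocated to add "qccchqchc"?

Walking "qccchqchc" from the root, the first 6 characters ("qccchq") follow existing edges; "c" is the first miss.
So 9 − 6 = 3 new nodes.

3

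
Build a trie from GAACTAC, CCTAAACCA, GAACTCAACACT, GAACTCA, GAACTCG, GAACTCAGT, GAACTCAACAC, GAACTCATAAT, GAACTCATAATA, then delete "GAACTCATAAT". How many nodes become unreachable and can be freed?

0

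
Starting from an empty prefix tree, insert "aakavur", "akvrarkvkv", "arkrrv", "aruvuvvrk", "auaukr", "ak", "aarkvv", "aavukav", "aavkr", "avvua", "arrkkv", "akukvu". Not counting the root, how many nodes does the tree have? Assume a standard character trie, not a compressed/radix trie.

Insert word by word; a character creates a node only if that edge doesn't already exist:
  "aakavur" → 7 new (a, a, k, a, v, u, r)
  "akvrarkvkv" → prefix "a" already present; 9 new (k, v, r, a, r, k, v, k, v)
  "arkrrv" → prefix "a" already present; 5 new (r, k, r, r, v)
  "aruvuvvrk" → prefix "ar" already present; 7 new (u, v, u, v, v, r, k)
  "auaukr" → prefix "a" already present; 5 new (u, a, u, k, r)
  "ak" → prefix "ak" already present; 0 new (none)
  "aarkvv" → prefix "aa" already present; 4 new (r, k, v, v)
  "aavukav" → prefix "aa" already present; 5 new (v, u, k, a, v)
  "aavkr" → prefix "aav" already present; 2 new (k, r)
  "avvua" → prefix "a" already present; 4 new (v, v, u, a)
  "arrkkv" → prefix "ar" already present; 4 new (r, k, k, v)
  "akukvu" → prefix "ak" already present; 4 new (u, k, v, u)
Total nodes = 7 + 9 + 5 + 7 + 5 + 0 + 4 + 5 + 2 + 4 + 4 + 4 = 56

56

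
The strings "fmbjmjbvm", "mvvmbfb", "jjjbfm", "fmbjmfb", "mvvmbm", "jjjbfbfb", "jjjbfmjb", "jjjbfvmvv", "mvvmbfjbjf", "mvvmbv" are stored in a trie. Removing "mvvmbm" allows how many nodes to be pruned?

1

After clearing the end-marker at "mvvmbm", prune upward until reaching a node still needed by another word.
The suffix "m" (1 node) is used only by "mvvmbm"; the node for "mvvmb" still has the child "f", so pruning stops there.
Nodes removed: 1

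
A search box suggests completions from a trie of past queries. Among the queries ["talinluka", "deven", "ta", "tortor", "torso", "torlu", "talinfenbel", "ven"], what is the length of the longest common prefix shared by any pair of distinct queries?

Equivalently: take the maximum, over all pairs, of their longest common prefix length.
"talinfenbel" and "talinluka" agree on "talin" (5 characters) before diverging; nothing deeper is shared.
Longest shared-prefix length: 5

5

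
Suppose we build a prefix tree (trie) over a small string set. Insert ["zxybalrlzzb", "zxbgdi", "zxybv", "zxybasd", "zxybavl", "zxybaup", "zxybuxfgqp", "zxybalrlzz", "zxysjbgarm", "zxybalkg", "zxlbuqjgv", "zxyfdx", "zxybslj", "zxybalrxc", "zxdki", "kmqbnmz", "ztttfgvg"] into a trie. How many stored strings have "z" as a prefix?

16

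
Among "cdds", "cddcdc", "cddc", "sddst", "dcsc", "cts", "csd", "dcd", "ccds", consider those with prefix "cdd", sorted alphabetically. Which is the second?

DFS of the "cdd" subtree visits, in order: "cddc", "cddcdc", "cdds"
The 2nd is cddcdc.

cddcdc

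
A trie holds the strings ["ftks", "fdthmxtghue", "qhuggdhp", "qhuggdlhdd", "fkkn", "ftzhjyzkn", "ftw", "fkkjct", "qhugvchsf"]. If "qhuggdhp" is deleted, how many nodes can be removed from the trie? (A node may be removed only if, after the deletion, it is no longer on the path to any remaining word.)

After clearing the end-marker at "qhuggdhp", prune upward until reaching a node still needed by another word.
The suffix "hp" (2 nodes) is used only by "qhuggdhp"; the node for "qhuggd" still has the child "l", so pruning stops there.
Nodes removed: 2

2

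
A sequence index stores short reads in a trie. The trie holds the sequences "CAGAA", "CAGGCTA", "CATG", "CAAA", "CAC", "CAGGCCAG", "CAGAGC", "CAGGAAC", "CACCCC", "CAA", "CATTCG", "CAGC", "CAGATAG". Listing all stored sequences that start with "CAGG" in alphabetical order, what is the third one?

DFS of the "CAGG" subtree visits, in order: "CAGGAAC", "CAGGCCAG", "CAGGCTA"
The 3rd is CAGGCTA.

CAGGCTA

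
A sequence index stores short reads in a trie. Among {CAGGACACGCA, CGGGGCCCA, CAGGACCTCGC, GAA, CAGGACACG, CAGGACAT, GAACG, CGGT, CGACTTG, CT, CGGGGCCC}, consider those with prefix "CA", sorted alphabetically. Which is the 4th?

CAGGACCTCGC

Filter for "CA…" and sort: "CAGGACACG", "CAGGACACGCA", "CAGGACAT", "CAGGACCTCGC"
Position 4: CAGGACCTCGC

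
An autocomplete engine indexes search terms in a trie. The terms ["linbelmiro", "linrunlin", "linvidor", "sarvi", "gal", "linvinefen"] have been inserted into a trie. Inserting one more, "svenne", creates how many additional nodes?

Walking "svenne" from the root, the first 1 characters ("s") follow existing edges; "v" is the first miss.
Each of the 5 remaining characters creates one node.

5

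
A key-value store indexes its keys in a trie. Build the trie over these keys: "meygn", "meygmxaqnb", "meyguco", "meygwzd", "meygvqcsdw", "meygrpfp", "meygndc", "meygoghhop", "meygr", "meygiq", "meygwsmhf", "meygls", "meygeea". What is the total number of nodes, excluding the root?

Trace insertions, counting only characters that open a new branch:
  "meygn" → 5 new (m, e, y, g, n)
  "meygmxaqnb" → prefix "meyg" already present; 6 new (m, x, a, q, n, b)
  "meyguco" → prefix "meyg" already present; 3 new (u, c, o)
  "meygwzd" → prefix "meyg" already present; 3 new (w, z, d)
  "meygvqcsdw" → prefix "meyg" already present; 6 new (v, q, c, s, d, w)
  "meygrpfp" → prefix "meyg" already present; 4 new (r, p, f, p)
  "meygndc" → prefix "meygn" already present; 2 new (d, c)
  "meygoghhop" → prefix "meyg" already present; 6 new (o, g, h, h, o, p)
  "meygr" → prefix "meygr" already present; 0 new (none)
  "meygiq" → prefix "meyg" already present; 2 new (i, q)
  "meygwsmhf" → prefix "meygw" already present; 4 new (s, m, h, f)
  "meygls" → prefix "meyg" already present; 2 new (l, s)
  "meygeea" → prefix "meyg" already present; 3 new (e, e, a)
Total nodes = 5 + 6 + 3 + 3 + 6 + 4 + 2 + 6 + 0 + 2 + 4 + 2 + 3 = 46

46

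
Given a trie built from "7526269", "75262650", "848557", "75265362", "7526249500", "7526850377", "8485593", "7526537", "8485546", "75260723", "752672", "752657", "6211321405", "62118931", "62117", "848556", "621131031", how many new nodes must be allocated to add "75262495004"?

Walking "75262495004" from the root, the first 10 characters ("7526249500") follow existing edges; "4" is the first miss.
New nodes needed: |"75262495004"| − 10 = 11 − 10 = 1.

1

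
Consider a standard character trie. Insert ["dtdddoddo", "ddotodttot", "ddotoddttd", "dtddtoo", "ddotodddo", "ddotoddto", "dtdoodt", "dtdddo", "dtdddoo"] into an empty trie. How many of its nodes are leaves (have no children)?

8

Leaves are exactly the stored words that no other stored word extends.
Those words: "ddotodddo", "ddotoddto", "ddotoddttd", "ddotodttot", "dtdddoddo", "dtdddoo", "dtddtoo", "dtdoodt"
Leaf count: 8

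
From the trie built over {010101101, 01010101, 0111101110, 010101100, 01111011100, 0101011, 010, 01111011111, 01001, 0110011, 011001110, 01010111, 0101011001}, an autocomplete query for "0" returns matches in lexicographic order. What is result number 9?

0110011

Filter for "0…" and sort: "010", "01001", "01010101", "0101011", "010101100", "0101011001", "010101101", "01010111", "0110011", "011001110", "0111101110", "01111011100", "01111011111"
Position 9: 0110011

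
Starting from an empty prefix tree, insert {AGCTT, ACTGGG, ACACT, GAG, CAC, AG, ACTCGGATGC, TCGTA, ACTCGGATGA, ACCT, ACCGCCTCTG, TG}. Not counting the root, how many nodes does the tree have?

42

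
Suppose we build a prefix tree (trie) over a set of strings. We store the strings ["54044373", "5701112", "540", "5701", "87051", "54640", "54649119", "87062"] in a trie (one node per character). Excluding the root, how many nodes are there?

Insert word by word; a character creates a node only if that edge doesn't already exist:
  "54044373" → 8 new (5, 4, 0, 4, 4, 3, 7, 3)
  "5701112" → prefix "5" already present; 6 new (7, 0, 1, 1, 1, 2)
  "540" → prefix "540" already present; 0 new (none)
  "5701" → prefix "5701" already present; 0 new (none)
  "87051" → 5 new (8, 7, 0, 5, 1)
  "54640" → prefix "54" already present; 3 new (6, 4, 0)
  "54649119" → prefix "5464" already present; 4 new (9, 1, 1, 9)
  "87062" → prefix "870" already present; 2 new (6, 2)
Total nodes = 8 + 6 + 0 + 0 + 5 + 3 + 4 + 2 = 28

28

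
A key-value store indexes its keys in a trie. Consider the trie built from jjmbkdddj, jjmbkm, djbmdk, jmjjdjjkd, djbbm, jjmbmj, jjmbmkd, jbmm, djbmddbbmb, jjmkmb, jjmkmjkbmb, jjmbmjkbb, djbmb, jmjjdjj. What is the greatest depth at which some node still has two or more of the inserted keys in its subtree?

Equivalently: take the maximum, over all pairs, of their longest common prefix length.
"jmjjdjj" and "jmjjdjjkd" agree on "jmjjdjj" (7 characters) before diverging; nothing deeper is shared.
Longest shared-prefix length: 7

7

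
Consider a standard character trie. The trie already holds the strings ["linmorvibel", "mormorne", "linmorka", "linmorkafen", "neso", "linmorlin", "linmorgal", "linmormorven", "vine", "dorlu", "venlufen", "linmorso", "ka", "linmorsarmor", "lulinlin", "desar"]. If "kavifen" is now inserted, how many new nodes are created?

"ka" is already a path in the trie; the remaining "vifen" must be added.
New nodes needed: |"kavifen"| − 2 = 7 − 2 = 5.

5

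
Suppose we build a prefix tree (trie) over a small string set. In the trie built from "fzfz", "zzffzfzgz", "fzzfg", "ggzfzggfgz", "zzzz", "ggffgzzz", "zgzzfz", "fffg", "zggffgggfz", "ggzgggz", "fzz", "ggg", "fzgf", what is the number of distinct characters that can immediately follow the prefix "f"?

Walk "f" from the root, arriving at one node.
Characters that immediately follow "f" among the stored strings: {f, z}.
That node has 2 child edges.

2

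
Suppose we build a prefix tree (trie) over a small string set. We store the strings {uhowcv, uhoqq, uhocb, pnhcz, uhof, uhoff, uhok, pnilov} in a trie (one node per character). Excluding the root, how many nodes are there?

22

Count nodes per top-level branch (shared prefixes stored once):
  'p'-branch (pnhcz, pnilov): 9 nodes
  'u'-branch (uhocb, uhof, uhoff, uhok, uhoqq, uhowcv): 13 nodes
Sum: 22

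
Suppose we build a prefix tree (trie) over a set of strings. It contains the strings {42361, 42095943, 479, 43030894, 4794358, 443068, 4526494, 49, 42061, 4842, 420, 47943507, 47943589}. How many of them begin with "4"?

Traverse to the node for "4", then collect every word in that subtree.
Matches: "420", "42061", "42095943", "42361", "43030894", "443068", "4526494", "479", "47943507", "4794358", "47943589", "4842", "49"
Count: 13

13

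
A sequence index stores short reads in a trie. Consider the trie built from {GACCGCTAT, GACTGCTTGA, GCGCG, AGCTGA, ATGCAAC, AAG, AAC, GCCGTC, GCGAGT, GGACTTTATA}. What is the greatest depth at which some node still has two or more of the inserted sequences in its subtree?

3

Equivalently: take the maximum, over all pairs, of their longest common prefix length.
e.g. "GACCGCTAT" and "GACTGCTTGA" share the prefix "GAC" of length 3; no pair shares a longer one.
Longest shared-prefix length: 3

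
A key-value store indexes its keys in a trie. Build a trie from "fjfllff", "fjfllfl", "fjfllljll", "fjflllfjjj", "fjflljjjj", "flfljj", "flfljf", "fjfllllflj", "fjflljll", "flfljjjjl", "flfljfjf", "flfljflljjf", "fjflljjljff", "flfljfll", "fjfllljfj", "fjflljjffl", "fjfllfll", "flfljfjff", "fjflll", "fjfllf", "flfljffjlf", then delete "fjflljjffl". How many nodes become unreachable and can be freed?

3

A node on "fjflljjffl"'s path can go only if nothing else ends at it or branches off below it.
The suffix "ffl" (3 nodes) is used only by "fjflljjffl"; the node for "fjflljj" still has the child "j", so pruning stops there.
Nodes removed: 3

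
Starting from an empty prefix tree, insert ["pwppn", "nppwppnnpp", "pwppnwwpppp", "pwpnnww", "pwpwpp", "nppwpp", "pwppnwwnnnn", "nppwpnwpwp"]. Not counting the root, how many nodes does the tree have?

37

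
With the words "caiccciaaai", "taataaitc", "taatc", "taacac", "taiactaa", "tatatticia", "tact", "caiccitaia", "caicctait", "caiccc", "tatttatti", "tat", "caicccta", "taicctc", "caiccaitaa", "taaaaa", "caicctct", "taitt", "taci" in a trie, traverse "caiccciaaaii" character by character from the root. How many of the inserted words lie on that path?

2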